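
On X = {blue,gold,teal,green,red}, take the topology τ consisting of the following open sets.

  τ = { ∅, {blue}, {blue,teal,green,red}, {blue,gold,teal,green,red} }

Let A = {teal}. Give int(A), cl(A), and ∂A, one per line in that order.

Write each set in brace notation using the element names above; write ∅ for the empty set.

interior: largest open inside A is ∅ (from ∅)
cl via duality: int({blue,gold,green,red}) = {blue}, so X∖{blue} = {gold,teal,green,red}
cl∖int = {gold,teal,green,red}

int(A) = ∅
cl(A)  = {gold,teal,green,red}
∂A     = {gold,teal,green,red}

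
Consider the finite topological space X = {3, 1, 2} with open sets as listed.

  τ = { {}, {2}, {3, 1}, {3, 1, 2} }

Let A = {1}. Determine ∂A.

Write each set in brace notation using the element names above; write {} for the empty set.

opens ⊆ A: {}; union → int = {}
complement {3, 2}; its interior {2}; cl(A) = X∖{2} = {3, 1}
boundary = {3, 1} ∖ {} = {3, 1}

{3, 1}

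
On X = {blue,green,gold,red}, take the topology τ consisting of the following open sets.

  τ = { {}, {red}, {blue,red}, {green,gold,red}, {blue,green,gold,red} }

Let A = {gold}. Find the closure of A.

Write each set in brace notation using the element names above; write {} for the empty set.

{green,gold}

complement {blue,green,red}; its interior {blue,red}; cl(A) = X∖{blue,red} = {green,gold}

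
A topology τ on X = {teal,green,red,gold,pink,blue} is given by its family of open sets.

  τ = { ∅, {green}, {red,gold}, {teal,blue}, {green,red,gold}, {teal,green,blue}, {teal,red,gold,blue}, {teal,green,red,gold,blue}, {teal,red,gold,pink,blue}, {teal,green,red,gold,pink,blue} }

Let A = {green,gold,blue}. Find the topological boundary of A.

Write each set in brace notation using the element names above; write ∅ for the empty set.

open subsets of A: ∅, {green}; so int(A) = {green}
closure: X∖int(X∖A) = X∖∅ = {teal,green,red,gold,pink,blue}
∂A = {teal,green,red,gold,pink,blue} minus {green} = {teal,red,gold,pink,blue}

{teal,red,gold,pink,blue}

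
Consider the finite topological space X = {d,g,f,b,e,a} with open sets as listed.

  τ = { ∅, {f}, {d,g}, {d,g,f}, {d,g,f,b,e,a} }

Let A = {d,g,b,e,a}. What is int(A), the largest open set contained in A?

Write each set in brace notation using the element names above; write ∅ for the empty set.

opens ⊆ A: ∅, {d,g}; union → int = {d,g}

{d,g}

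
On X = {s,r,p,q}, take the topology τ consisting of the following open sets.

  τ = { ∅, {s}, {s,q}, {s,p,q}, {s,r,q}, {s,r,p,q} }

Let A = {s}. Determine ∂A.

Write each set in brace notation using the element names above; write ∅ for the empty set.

opens ⊆ A: ∅, {s}; union → int = {s}
complement {r,p,q}; its interior ∅; cl(A) = X∖∅ = {s,r,p,q}
boundary = {s,r,p,q} ∖ {s} = {r,p,q}

{r,p,q}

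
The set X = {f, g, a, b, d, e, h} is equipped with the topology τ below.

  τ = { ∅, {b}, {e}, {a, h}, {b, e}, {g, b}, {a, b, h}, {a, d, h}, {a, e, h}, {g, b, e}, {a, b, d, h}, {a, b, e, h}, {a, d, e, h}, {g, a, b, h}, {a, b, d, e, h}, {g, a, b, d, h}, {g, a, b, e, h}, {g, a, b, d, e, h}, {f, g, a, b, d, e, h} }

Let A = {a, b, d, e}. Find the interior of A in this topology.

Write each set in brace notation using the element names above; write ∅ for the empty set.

open subsets of A: ∅, {b}, {e}, {b, e}; so int(A) = {b, e}

{b, e}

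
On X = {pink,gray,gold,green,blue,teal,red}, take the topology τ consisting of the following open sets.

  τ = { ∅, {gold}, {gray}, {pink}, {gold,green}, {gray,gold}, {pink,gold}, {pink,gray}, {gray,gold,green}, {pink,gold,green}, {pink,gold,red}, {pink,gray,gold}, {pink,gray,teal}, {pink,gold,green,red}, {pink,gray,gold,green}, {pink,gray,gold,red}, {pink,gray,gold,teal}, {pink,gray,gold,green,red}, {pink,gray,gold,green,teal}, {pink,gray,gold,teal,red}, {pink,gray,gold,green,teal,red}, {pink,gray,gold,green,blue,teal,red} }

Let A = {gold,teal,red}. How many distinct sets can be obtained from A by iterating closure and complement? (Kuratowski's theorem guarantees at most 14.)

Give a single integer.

cl via duality: int({pink,gray,green,blue}) = {pink,gray}, so X∖{pink,gray} = {gold,green,blue,teal,red}
Write k for closure, c for complement:
  1. A     = {gold,teal,red}
  2. kA    = {gold,green,blue,teal,red}
  3. cA    = {pink,gray,green,blue}
  4. ckA   = {pink,gray}
  5. kcA   = {pink,gray,green,blue,teal,red}
  6. kckA  = {pink,gray,blue,teal,red}
  7. ckcA  = {gold}
  8. ckckA = {gold,green}
  9. kckcA = {gold,green,blue,red}
  10. ckckcA = {pink,gray,teal}
applying k or c yields no new set

10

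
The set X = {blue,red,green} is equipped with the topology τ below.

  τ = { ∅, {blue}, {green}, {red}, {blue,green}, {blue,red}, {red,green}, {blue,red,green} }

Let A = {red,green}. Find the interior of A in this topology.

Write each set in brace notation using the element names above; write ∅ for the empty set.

{red,green}

opens ⊆ A: ∅, {red}, {green}, {red,green}; union → int = {red,green}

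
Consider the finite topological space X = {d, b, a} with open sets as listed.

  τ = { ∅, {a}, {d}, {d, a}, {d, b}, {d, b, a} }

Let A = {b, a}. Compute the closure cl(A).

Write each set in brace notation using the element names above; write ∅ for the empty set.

complement {d}; its interior {d}; cl(A) = X∖{d} = {b, a}

{b, a}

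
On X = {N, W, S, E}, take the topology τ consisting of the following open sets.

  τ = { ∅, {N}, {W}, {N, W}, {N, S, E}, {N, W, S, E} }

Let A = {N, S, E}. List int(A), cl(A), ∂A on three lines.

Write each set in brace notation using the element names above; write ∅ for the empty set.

int(A) = {N, S, E}
cl(A)  = {N, S, E}
∂A     = ∅

interior: largest open inside A is {N, S, E} (from ∅, {N}, {N, S, E})
cl via duality: int({W}) = {W}, so X∖{W} = {N, S, E}
cl∖int = ∅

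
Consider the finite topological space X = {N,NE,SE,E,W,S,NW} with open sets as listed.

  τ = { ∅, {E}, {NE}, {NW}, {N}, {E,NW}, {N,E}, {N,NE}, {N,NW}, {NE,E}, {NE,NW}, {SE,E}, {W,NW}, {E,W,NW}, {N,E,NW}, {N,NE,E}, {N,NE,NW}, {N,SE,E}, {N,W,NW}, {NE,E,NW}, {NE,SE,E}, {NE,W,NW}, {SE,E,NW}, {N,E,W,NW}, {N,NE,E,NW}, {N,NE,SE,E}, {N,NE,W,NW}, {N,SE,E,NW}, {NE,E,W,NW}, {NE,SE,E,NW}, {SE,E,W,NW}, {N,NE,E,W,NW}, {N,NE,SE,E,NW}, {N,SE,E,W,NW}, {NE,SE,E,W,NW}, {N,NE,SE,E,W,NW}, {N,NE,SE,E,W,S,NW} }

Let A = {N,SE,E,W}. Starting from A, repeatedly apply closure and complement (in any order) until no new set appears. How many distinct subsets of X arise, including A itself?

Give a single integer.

8

complement {NE,S,NW}; its interior {NE,NW}; cl(A) = X∖{NE,NW} = {N,SE,E,W,S}
With k = closure, c = complement:
  1. A     = {N,SE,E,W}
  2. kA    = {N,SE,E,W,S}
  3. cA    = {NE,S,NW}
  4. ckA   = {NE,NW}
  5. kcA   = {NE,W,S,NW}
  6. ckcA  = {N,SE,E}
  7. kckcA = {N,SE,E,S}
  8. ckckcA = {NE,W,NW}
k, c of each give nothing new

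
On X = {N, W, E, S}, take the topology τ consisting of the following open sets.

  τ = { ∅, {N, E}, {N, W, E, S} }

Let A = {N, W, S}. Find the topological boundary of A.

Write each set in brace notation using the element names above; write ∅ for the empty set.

U open, U⊆A: ∅. int(A) = ⋃ = ∅
X∖A={E}, int(X∖A)=∅, hence cl(A)={N, W, E, S}
∂A: remove int from cl → {N, W, E, S}

{N, W, E, S}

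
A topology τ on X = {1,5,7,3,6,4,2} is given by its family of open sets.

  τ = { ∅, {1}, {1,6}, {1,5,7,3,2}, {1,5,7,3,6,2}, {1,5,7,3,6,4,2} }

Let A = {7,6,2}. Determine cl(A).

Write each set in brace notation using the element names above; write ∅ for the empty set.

complement {1,5,3,4}; its interior {1}; cl(A) = X∖{1} = {5,7,3,6,4,2}

{5,7,3,6,4,2}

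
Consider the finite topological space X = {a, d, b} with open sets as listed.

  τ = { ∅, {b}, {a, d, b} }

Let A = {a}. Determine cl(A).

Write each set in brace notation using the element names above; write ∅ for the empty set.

complement {d, b}; its interior {b}; cl(A) = X∖{b} = {a, d}

{a, d}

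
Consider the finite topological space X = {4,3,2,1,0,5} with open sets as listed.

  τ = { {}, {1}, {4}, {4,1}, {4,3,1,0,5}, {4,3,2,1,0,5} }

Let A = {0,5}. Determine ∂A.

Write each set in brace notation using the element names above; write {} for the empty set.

{3,2,0,5}

interior: largest open inside A is {} (from {})
cl via duality: int({4,3,2,1}) = {4,1}, so X∖{4,1} = {3,2,0,5}
cl∖int = {3,2,0,5}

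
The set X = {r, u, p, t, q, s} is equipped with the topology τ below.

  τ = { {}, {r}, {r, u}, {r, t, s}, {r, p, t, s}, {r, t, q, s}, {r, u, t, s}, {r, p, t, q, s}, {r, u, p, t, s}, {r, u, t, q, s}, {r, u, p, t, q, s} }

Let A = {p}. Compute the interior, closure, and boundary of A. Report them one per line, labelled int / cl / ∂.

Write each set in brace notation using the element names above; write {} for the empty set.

opens ⊆ A: {}; union → int = {}
complement {r, u, t, q, s}; its interior {r, u, t, q, s}; cl(A) = X∖{r, u, t, q, s} = {p}
boundary = {p} ∖ {} = {p}

int(A) = {}
cl(A)  = {p}
∂A     = {p}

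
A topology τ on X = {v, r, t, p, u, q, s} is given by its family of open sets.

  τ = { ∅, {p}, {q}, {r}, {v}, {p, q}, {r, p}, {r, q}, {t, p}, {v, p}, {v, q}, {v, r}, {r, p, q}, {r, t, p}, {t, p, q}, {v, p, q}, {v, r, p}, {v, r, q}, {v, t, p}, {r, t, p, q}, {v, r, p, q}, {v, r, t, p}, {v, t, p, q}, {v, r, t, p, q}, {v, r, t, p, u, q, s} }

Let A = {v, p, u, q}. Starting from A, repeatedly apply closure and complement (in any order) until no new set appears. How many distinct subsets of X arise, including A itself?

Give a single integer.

cl via duality: int({r, t, s}) = {r}, so X∖{r} = {v, t, p, u, q, s}
Write k for closure, c for complement:
  1. A     = {v, p, u, q}
  2. kA    = {v, t, p, u, q, s}
  3. cA    = {r, t, s}
  4. ckA   = {r}
  5. kcA   = {r, t, u, s}
  6. kckA  = {r, u, s}
  7. ckcA  = {v, p, q}
  8. ckckA = {v, t, p, q}
applying k or c yields no new set

8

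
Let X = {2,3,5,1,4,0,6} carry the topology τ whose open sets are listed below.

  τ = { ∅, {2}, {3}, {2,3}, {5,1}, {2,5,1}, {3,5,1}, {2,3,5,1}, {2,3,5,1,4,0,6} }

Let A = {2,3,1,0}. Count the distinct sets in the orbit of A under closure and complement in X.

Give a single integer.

8

complement {5,4,6}; its interior ∅; cl(A) = X∖∅ = {2,3,5,1,4,0,6}
With k = closure, c = complement:
  1. A     = {2,3,1,0}
  2. kA    = {2,3,5,1,4,0,6}
  3. cA    = {5,4,6}
  4. ckA   = ∅
  5. kcA   = {5,1,4,0,6}
  6. ckcA  = {2,3}
  7. kckcA = {2,3,4,0,6}
  8. ckckcA = {5,1}
k, c of each give nothing new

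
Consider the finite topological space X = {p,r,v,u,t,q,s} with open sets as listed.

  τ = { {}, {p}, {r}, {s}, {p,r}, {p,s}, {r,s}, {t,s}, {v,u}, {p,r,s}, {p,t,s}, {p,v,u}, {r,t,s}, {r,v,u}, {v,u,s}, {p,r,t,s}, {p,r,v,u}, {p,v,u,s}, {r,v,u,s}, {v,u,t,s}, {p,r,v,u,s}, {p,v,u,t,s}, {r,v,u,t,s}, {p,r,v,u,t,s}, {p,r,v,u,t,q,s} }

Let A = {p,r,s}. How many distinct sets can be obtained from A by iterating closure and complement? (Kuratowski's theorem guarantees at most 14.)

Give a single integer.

6

complement {v,u,t,q}; its interior {v,u}; cl(A) = X∖{v,u} = {p,r,t,q,s}
With k = closure, c = complement:
  1. A     = {p,r,s}
  2. kA    = {p,r,t,q,s}
  3. cA    = {v,u,t,q}
  4. ckA   = {v,u}
  5. kckA  = {v,u,q}
  6. ckckA = {p,r,t,s}
k, c of each give nothing new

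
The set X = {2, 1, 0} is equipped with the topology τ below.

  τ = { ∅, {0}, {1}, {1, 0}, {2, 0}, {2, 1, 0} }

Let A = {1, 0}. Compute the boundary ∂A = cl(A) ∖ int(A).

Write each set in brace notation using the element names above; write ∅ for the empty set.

{2}

opens ⊆ A: ∅, {0}, {1}, {1, 0}; union → int = {1, 0}
complement {2}; its interior ∅; cl(A) = X∖∅ = {2, 1, 0}
boundary = {2, 1, 0} ∖ {1, 0} = {2}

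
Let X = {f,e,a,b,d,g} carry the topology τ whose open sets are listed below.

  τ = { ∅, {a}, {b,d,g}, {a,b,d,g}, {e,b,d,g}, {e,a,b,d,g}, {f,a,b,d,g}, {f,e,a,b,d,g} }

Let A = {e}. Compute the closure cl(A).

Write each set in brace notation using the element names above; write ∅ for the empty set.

X∖A={f,a,b,d,g}, int(X∖A)={f,a,b,d,g}, hence cl(A)={e}

{e}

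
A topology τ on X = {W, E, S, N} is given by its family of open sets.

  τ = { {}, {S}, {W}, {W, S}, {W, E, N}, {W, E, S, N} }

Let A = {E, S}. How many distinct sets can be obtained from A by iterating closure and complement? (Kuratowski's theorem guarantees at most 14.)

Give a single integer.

cl via duality: int({W, N}) = {W}, so X∖{W} = {E, S, N}
Write k for closure, c for complement:
  1. A     = {E, S}
  2. kA    = {E, S, N}
  3. cA    = {W, N}
  4. ckA   = {W}
  5. kcA   = {W, E, N}
  6. ckcA  = {S}
applying k or c yields no new set

6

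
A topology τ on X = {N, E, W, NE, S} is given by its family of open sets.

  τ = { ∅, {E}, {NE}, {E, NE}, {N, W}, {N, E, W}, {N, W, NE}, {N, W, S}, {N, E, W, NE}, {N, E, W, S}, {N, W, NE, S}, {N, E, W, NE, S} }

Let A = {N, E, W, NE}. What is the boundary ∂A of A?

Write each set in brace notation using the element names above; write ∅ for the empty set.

interior: largest open inside A is {N, E, W, NE} (from ∅, {E}, {NE}, {N, W}, {E, NE}, {N, E, W}, {N, W, NE}, {N, E, W, NE})
cl via duality: int({S}) = ∅, so X∖∅ = {N, E, W, NE, S}
cl∖int = {S}

{S}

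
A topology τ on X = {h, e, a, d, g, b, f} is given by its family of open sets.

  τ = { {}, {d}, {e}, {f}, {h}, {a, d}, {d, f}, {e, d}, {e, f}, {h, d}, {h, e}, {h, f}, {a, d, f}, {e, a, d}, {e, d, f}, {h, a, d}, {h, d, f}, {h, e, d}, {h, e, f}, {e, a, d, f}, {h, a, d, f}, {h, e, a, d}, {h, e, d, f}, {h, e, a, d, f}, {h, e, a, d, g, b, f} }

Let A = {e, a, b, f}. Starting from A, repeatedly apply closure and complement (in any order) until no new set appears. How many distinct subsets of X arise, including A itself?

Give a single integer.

closure: X∖int(X∖A) = X∖{h, d} = {e, a, g, b, f}
Let k=closure and c=complement:
  1. A     = {e, a, b, f}
  2. kA    = {e, a, g, b, f}
  3. cA    = {h, d, g}
  4. ckA   = {h, d}
  5. kcA   = {h, a, d, g, b}
  6. ckcA  = {e, f}
  7. kckcA = {e, g, b, f}
  8. ckckcA = {h, a, d}
— saturated at 8

8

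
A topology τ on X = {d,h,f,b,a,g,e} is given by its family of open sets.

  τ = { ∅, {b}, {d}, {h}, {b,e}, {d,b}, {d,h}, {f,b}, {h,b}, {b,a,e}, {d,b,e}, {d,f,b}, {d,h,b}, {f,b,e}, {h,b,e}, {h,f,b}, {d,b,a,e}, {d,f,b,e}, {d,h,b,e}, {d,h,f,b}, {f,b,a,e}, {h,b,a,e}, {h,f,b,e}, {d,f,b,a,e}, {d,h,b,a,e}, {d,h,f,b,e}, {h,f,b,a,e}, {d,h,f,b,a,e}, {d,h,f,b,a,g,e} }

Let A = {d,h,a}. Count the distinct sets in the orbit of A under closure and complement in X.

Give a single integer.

X∖A={f,b,g,e}, int(X∖A)={f,b,e}, hence cl(A)={d,h,a,g}
Orbit (k=closure, c=complement):
  1. A     = {d,h,a}
  2. kA    = {d,h,a,g}
  3. cA    = {f,b,g,e}
  4. ckA   = {f,b,e}
  5. kcA   = {f,b,a,g,e}
  6. ckcA  = {d,h}
  7. kckcA = {d,h,g}
  8. ckckcA = {f,b,a,e}
(closed under both — stop)

8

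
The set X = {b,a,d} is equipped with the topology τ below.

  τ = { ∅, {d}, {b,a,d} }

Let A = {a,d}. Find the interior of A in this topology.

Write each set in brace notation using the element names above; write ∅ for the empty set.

U open, U⊆A: ∅, {d}. int(A) = ⋃ = {d}

{d}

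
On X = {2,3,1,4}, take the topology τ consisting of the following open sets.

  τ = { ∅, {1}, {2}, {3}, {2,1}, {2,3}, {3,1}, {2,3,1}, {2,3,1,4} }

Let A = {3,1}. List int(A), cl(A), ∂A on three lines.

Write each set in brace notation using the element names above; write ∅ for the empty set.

int(A) = {3,1}
cl(A)  = {3,1,4}
∂A     = {4}

U open, U⊆A: ∅, {3}, {1}, {3,1}. int(A) = ⋃ = {3,1}
X∖A={2,4}, int(X∖A)={2}, hence cl(A)={3,1,4}
∂A: remove int from cl → {4}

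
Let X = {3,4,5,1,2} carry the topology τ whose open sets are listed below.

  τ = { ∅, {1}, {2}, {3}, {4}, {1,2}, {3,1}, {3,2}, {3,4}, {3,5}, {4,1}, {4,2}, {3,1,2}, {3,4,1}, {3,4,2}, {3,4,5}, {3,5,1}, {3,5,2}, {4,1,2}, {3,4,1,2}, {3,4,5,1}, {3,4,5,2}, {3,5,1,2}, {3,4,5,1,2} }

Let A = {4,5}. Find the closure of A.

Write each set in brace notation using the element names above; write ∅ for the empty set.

cl via duality: int({3,1,2}) = {3,1,2}, so X∖{3,1,2} = {4,5}

{4,5}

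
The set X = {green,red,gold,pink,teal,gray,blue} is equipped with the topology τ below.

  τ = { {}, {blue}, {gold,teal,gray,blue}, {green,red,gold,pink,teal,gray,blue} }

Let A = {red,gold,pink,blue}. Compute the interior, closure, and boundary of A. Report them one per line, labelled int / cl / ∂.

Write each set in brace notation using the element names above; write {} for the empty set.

U open, U⊆A: {}, {blue}. int(A) = ⋃ = {blue}
X∖A={green,teal,gray}, int(X∖A)={}, hence cl(A)={green,red,gold,pink,teal,gray,blue}
∂A: remove int from cl → {green,red,gold,pink,teal,gray}

int(A) = {blue}
cl(A)  = {green,red,gold,pink,teal,gray,blue}
∂A     = {green,red,gold,pink,teal,gray}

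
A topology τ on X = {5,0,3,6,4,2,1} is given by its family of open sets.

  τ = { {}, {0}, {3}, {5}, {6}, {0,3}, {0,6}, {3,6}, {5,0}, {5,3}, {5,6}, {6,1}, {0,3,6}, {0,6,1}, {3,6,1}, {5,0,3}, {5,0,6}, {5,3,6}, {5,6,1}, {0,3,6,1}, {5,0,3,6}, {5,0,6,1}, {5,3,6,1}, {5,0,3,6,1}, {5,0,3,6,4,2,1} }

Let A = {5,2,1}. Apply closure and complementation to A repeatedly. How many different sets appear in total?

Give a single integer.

8

cl via duality: int({0,3,6,4}) = {0,3,6}, so X∖{0,3,6} = {5,4,2,1}
Write k for closure, c for complement:
  1. A     = {5,2,1}
  2. kA    = {5,4,2,1}
  3. cA    = {0,3,6,4}
  4. ckA   = {0,3,6}
  5. kcA   = {0,3,6,4,2,1}
  6. ckcA  = {5}
  7. kckcA = {5,4,2}
  8. ckckcA = {0,3,6,1}
applying k or c yields no new set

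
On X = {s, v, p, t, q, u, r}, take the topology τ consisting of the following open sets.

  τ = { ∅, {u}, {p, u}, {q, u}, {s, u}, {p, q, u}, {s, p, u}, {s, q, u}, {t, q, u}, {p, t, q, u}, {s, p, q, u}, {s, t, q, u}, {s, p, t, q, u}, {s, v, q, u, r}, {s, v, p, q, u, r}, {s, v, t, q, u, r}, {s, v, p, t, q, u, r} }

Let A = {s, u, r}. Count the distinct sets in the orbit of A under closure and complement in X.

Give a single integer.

X∖A={v, p, t, q}, int(X∖A)=∅, hence cl(A)={s, v, p, t, q, u, r}
Orbit (k=closure, c=complement):
  1. A     = {s, u, r}
  2. kA    = {s, v, p, t, q, u, r}
  3. cA    = {v, p, t, q}
  4. ckA   = ∅
  5. kcA   = {v, p, t, q, r}
  6. ckcA  = {s, u}
(closed under both — stop)

6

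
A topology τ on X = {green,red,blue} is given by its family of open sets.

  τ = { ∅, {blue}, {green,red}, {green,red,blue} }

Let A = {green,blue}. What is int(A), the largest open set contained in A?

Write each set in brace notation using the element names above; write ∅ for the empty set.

{blue}

open subsets of A: ∅, {blue}; so int(A) = {blue}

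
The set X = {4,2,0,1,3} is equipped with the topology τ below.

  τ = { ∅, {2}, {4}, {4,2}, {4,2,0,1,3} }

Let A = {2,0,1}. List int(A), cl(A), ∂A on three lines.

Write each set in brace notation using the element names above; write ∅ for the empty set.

int(A) = {2}
cl(A)  = {2,0,1,3}
∂A     = {0,1,3}

opens ⊆ A: ∅, {2}; union → int = {2}
complement {4,3}; its interior {4}; cl(A) = X∖{4} = {2,0,1,3}
boundary = {2,0,1,3} ∖ {2} = {0,1,3}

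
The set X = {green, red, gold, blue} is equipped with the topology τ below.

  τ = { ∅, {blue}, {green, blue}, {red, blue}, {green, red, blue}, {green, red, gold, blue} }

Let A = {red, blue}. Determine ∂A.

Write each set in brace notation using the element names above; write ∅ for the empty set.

{green, gold}

opens ⊆ A: ∅, {blue}, {red, blue}; union → int = {red, blue}
complement {green, gold}; its interior ∅; cl(A) = X∖∅ = {green, red, gold, blue}
boundary = {green, red, gold, blue} ∖ {red, blue} = {green, gold}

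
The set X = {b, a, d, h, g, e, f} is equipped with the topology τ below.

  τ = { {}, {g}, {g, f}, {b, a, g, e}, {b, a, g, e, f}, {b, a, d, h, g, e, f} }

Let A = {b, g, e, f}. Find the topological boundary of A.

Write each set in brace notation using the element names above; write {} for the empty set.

interior: largest open inside A is {g, f} (from {}, {g}, {g, f})
cl via duality: int({a, d, h}) = {}, so X∖{} = {b, a, d, h, g, e, f}
cl∖int = {b, a, d, h, e}

{b, a, d, h, e}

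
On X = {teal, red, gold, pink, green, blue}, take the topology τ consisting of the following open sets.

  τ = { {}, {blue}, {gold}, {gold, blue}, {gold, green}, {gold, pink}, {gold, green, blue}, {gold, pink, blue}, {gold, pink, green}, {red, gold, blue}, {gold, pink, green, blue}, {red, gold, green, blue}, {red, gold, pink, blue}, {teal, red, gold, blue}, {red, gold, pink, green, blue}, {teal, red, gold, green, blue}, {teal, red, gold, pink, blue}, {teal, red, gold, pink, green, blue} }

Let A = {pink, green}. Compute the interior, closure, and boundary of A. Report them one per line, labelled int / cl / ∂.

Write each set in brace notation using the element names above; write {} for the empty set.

open subsets of A: {}; so int(A) = {}
closure: X∖int(X∖A) = X∖{teal, red, gold, blue} = {pink, green}
∂A = {pink, green} minus {} = {pink, green}

int(A) = {}
cl(A)  = {pink, green}
∂A     = {pink, green}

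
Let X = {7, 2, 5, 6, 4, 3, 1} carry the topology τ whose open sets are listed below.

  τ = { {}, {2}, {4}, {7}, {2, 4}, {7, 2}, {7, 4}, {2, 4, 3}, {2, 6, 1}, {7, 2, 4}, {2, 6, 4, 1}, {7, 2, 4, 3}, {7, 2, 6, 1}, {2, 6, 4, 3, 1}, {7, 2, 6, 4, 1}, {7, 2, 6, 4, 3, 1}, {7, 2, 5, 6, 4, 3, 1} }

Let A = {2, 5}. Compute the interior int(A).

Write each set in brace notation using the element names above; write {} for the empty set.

{2}

interior: largest open inside A is {2} (from {}, {2})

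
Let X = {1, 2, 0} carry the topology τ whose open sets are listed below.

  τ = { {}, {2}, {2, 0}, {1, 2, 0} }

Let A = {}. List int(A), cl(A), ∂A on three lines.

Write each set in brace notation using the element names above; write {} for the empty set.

interior: largest open inside A is {} (from {})
cl via duality: int({1, 2, 0}) = {1, 2, 0}, so X∖{1, 2, 0} = {}
cl∖int = {}

int(A) = {}
cl(A)  = {}
∂A     = {}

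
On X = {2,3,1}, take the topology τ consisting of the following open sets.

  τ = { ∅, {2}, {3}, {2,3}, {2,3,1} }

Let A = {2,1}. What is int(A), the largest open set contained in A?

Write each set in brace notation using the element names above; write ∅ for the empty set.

{2}

opens ⊆ A: ∅, {2}; union → int = {2}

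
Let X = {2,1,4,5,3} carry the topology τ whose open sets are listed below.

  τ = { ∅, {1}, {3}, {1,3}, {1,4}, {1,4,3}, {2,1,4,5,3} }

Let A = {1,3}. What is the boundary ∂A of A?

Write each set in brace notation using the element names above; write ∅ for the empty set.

interior: largest open inside A is {1,3} (from ∅, {3}, {1}, {1,3})
cl via duality: int({2,4,5}) = ∅, so X∖∅ = {2,1,4,5,3}
cl∖int = {2,4,5}

{2,4,5}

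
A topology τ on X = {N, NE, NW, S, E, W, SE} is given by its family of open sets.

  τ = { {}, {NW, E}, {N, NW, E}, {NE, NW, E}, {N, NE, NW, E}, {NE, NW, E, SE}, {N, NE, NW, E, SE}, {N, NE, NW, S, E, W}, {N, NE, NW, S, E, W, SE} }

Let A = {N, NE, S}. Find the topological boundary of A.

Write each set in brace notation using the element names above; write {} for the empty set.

U open, U⊆A: {}. int(A) = ⋃ = {}
X∖A={NW, E, W, SE}, int(X∖A)={NW, E}, hence cl(A)={N, NE, S, W, SE}
∂A: remove int from cl → {N, NE, S, W, SE}

{N, NE, S, W, SE}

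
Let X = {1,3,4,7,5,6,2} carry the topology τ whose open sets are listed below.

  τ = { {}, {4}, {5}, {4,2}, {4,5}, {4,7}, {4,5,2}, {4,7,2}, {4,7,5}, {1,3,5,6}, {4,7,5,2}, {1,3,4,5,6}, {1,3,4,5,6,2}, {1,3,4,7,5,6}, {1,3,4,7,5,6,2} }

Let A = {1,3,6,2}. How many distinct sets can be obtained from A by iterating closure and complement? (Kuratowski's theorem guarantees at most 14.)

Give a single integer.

4

X∖A={4,7,5}, int(X∖A)={4,7,5}, hence cl(A)={1,3,6,2}
Orbit (k=closure, c=complement):
  1. A     = {1,3,6,2}
  2. cA    = {4,7,5}
  3. kcA   = {1,3,4,7,5,6,2}
  4. ckcA  = {}
(closed under both — stop)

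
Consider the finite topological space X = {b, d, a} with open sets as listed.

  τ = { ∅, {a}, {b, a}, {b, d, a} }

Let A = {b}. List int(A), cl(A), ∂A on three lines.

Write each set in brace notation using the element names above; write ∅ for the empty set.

interior: largest open inside A is ∅ (from ∅)
cl via duality: int({d, a}) = {a}, so X∖{a} = {b, d}
cl∖int = {b, d}

int(A) = ∅
cl(A)  = {b, d}
∂A     = {b, d}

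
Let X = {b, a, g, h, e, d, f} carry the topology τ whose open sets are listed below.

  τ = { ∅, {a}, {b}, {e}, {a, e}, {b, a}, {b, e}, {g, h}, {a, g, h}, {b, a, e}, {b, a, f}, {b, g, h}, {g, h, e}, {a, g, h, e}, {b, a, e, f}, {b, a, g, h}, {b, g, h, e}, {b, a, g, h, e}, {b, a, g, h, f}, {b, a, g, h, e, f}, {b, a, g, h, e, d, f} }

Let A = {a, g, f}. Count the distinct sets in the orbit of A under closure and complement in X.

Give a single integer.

10

X∖A={b, h, e, d}, int(X∖A)={b, e}, hence cl(A)={a, g, h, d, f}
Orbit (k=closure, c=complement):
  1. A     = {a, g, f}
  2. kA    = {a, g, h, d, f}
  3. cA    = {b, h, e, d}
  4. ckA   = {b, e}
  5. kcA   = {b, g, h, e, d, f}
  6. kckA  = {b, e, d, f}
  7. ckcA  = {a}
  8. ckckA = {a, g, h}
  9. kckcA = {a, d, f}
  10. ckckcA = {b, g, h, e}
(closed under both — stop)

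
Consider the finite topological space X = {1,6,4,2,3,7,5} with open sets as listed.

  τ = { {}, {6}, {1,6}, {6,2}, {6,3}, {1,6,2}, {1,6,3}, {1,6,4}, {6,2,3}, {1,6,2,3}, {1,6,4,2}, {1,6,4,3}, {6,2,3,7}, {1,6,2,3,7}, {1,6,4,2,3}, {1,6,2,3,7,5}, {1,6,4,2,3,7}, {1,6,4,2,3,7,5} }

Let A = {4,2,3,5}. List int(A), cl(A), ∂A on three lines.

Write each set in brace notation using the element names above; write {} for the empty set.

int(A) = {}
cl(A)  = {4,2,3,7,5}
∂A     = {4,2,3,7,5}

interior: largest open inside A is {} (from {})
cl via duality: int({1,6,7}) = {1,6}, so X∖{1,6} = {4,2,3,7,5}
cl∖int = {4,2,3,7,5}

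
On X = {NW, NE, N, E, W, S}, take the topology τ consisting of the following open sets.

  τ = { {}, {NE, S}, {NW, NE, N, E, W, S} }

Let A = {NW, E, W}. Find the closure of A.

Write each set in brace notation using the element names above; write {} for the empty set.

{NW, N, E, W}

X∖A={NE, N, S}, int(X∖A)={NE, S}, hence cl(A)={NW, N, E, W}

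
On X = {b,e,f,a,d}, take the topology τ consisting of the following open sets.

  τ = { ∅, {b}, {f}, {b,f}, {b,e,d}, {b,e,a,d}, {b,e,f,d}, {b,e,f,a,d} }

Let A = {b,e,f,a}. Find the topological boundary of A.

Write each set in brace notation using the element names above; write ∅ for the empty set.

{e,a,d}

open subsets of A: ∅, {f}, {b}, {b,f}; so int(A) = {b,f}
closure: X∖int(X∖A) = X∖∅ = {b,e,f,a,d}
∂A = {b,e,f,a,d} minus {b,f} = {e,a,d}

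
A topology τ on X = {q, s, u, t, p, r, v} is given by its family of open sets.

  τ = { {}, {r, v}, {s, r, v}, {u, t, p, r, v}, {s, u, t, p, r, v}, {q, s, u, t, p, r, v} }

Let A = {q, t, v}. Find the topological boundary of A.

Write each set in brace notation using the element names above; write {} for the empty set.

{q, s, u, t, p, r, v}

opens ⊆ A: {}; union → int = {}
complement {s, u, p, r}; its interior {}; cl(A) = X∖{} = {q, s, u, t, p, r, v}
boundary = {q, s, u, t, p, r, v} ∖ {} = {q, s, u, t, p, r, v}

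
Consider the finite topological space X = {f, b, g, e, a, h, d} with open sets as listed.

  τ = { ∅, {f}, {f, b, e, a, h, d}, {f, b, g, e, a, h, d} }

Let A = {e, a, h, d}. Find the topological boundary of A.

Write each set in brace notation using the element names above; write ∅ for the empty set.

{b, g, e, a, h, d}

opens ⊆ A: ∅; union → int = ∅
complement {f, b, g}; its interior {f}; cl(A) = X∖{f} = {b, g, e, a, h, d}
boundary = {b, g, e, a, h, d} ∖ ∅ = {b, g, e, a, h, d}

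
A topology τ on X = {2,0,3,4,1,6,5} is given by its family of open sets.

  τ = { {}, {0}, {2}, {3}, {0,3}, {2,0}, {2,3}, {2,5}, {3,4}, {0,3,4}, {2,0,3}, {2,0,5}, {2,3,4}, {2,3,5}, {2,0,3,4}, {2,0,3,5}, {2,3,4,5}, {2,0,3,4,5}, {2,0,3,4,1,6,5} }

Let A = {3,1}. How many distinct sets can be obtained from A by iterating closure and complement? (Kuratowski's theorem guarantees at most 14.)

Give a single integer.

complement {2,0,4,6,5}; its interior {2,0,5}; cl(A) = X∖{2,0,5} = {3,4,1,6}
With k = closure, c = complement:
  1. A     = {3,1}
  2. kA    = {3,4,1,6}
  3. cA    = {2,0,4,6,5}
  4. ckA   = {2,0,5}
  5. kcA   = {2,0,4,1,6,5}
  6. kckA  = {2,0,1,6,5}
  7. ckcA  = {3}
  8. ckckA = {3,4}
k, c of each give nothing new

8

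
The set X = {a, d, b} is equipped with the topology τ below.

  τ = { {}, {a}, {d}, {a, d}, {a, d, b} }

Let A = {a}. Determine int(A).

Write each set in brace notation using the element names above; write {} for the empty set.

{a}

open subsets of A: {}, {a}; so int(A) = {a}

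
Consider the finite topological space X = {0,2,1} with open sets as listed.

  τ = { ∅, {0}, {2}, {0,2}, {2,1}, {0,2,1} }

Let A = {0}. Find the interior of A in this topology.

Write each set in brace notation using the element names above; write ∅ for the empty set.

interior: largest open inside A is {0} (from ∅, {0})

{0}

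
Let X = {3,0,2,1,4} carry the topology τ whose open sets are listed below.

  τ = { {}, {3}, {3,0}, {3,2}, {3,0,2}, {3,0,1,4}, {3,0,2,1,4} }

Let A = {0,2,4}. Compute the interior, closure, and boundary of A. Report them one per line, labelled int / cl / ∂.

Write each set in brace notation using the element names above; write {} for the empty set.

int(A) = {}
cl(A)  = {0,2,1,4}
∂A     = {0,2,1,4}

opens ⊆ A: {}; union → int = {}
complement {3,1}; its interior {3}; cl(A) = X∖{3} = {0,2,1,4}
boundary = {0,2,1,4} ∖ {} = {0,2,1,4}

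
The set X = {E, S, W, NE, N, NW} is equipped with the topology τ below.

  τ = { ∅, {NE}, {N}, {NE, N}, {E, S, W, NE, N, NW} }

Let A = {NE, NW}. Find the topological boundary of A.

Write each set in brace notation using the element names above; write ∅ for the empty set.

{E, S, W, NW}

open subsets of A: ∅, {NE}; so int(A) = {NE}
closure: X∖int(X∖A) = X∖{N} = {E, S, W, NE, NW}
∂A = {E, S, W, NE, NW} minus {NE} = {E, S, W, NW}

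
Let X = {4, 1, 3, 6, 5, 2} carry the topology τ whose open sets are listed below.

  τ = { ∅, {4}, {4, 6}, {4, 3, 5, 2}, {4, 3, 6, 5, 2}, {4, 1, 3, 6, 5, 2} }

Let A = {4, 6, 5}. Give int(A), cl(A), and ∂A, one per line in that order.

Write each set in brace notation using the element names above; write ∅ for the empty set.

int(A) = {4, 6}
cl(A)  = {4, 1, 3, 6, 5, 2}
∂A     = {1, 3, 5, 2}

U open, U⊆A: ∅, {4}, {4, 6}. int(A) = ⋃ = {4, 6}
X∖A={1, 3, 2}, int(X∖A)=∅, hence cl(A)={4, 1, 3, 6, 5, 2}
∂A: remove int from cl → {1, 3, 5, 2}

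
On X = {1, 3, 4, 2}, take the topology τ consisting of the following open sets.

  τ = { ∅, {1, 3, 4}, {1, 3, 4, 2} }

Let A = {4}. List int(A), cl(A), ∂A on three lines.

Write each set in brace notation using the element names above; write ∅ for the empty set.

int(A) = ∅
cl(A)  = {1, 3, 4, 2}
∂A     = {1, 3, 4, 2}

interior: largest open inside A is ∅ (from ∅)
cl via duality: int({1, 3, 2}) = ∅, so X∖∅ = {1, 3, 4, 2}
cl∖int = {1, 3, 4, 2}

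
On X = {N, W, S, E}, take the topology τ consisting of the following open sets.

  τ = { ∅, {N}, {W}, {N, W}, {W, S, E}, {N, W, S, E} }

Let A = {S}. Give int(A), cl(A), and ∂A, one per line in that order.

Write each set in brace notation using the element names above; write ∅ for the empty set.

int(A) = ∅
cl(A)  = {S, E}
∂A     = {S, E}

U open, U⊆A: ∅. int(A) = ⋃ = ∅
X∖A={N, W, E}, int(X∖A)={N, W}, hence cl(A)={S, E}
∂A: remove int from cl → {S, E}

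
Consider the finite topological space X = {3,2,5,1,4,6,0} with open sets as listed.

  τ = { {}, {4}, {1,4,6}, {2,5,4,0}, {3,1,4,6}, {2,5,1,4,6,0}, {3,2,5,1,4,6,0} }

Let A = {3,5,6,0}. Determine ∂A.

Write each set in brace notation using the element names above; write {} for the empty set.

interior: largest open inside A is {} (from {})
cl via duality: int({2,1,4}) = {4}, so X∖{4} = {3,2,5,1,6,0}
cl∖int = {3,2,5,1,6,0}

{3,2,5,1,6,0}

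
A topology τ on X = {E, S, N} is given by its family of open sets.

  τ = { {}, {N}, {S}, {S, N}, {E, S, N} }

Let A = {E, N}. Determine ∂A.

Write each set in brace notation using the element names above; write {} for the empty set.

open subsets of A: {}, {N}; so int(A) = {N}
closure: X∖int(X∖A) = X∖{S} = {E, N}
∂A = {E, N} minus {N} = {E}

{E}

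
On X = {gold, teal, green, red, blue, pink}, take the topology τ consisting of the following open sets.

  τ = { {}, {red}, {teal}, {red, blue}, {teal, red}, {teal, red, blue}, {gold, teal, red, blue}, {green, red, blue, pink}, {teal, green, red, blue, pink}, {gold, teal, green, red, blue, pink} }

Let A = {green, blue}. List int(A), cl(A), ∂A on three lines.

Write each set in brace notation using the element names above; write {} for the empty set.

interior: largest open inside A is {} (from {})
cl via duality: int({gold, teal, red, pink}) = {teal, red}, so X∖{teal, red} = {gold, green, blue, pink}
cl∖int = {gold, green, blue, pink}

int(A) = {}
cl(A)  = {gold, green, blue, pink}
∂A     = {gold, green, blue, pink}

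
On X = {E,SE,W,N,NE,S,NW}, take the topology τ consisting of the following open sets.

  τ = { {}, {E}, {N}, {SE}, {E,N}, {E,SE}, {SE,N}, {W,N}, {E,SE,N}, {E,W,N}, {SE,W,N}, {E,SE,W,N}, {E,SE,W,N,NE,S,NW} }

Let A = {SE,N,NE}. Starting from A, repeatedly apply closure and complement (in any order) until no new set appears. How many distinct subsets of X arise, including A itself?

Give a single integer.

cl via duality: int({E,W,S,NW}) = {E}, so X∖{E} = {SE,W,N,NE,S,NW}
Write k for closure, c for complement:
  1. A     = {SE,N,NE}
  2. kA    = {SE,W,N,NE,S,NW}
  3. cA    = {E,W,S,NW}
  4. ckA   = {E}
  5. kcA   = {E,W,NE,S,NW}
  6. kckA  = {E,NE,S,NW}
  7. ckcA  = {SE,N}
  8. ckckA = {SE,W,N}
applying k or c yields no new set

8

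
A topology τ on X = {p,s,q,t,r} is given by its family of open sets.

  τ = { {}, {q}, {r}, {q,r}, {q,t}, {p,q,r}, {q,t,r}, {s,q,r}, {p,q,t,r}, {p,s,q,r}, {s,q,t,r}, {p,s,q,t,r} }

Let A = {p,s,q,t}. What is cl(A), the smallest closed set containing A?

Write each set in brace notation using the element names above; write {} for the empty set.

{p,s,q,t}

closure: X∖int(X∖A) = X∖{r} = {p,s,q,t}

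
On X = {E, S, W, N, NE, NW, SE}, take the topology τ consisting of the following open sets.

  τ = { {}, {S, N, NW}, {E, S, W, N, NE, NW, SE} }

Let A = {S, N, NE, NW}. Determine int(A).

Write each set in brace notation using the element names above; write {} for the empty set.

interior: largest open inside A is {S, N, NW} (from {}, {S, N, NW})

{S, N, NW}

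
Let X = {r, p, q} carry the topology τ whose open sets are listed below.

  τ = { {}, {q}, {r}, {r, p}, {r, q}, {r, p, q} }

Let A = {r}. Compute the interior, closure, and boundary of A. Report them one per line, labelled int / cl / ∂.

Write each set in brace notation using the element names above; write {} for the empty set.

int(A) = {r}
cl(A)  = {r, p}
∂A     = {p}

open subsets of A: {}, {r}; so int(A) = {r}
closure: X∖int(X∖A) = X∖{q} = {r, p}
∂A = {r, p} minus {r} = {p}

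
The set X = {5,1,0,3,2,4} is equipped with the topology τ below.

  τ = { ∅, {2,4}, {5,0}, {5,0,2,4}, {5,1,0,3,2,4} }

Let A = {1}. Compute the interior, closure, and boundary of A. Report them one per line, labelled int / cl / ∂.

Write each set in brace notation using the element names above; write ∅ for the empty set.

int(A) = ∅
cl(A)  = {1,3}
∂A     = {1,3}

interior: largest open inside A is ∅ (from ∅)
cl via duality: int({5,0,3,2,4}) = {5,0,2,4}, so X∖{5,0,2,4} = {1,3}
cl∖int = {1,3}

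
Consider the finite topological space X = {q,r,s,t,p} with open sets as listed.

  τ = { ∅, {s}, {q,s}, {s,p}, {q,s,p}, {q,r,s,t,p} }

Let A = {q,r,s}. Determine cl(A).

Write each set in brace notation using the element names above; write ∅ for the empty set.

complement {t,p}; its interior ∅; cl(A) = X∖∅ = {q,r,s,t,p}

{q,r,s,t,p}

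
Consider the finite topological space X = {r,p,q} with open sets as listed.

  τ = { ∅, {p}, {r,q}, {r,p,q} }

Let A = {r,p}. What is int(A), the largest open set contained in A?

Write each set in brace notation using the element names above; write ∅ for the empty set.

U open, U⊆A: ∅, {p}. int(A) = ⋃ = {p}

{p}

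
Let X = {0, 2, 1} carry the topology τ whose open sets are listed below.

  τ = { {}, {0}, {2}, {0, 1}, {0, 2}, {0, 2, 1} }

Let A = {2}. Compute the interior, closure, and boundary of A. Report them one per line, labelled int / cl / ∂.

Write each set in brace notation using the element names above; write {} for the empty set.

interior: largest open inside A is {2} (from {}, {2})
cl via duality: int({0, 1}) = {0, 1}, so X∖{0, 1} = {2}
cl∖int = {}

int(A) = {2}
cl(A)  = {2}
∂A     = {}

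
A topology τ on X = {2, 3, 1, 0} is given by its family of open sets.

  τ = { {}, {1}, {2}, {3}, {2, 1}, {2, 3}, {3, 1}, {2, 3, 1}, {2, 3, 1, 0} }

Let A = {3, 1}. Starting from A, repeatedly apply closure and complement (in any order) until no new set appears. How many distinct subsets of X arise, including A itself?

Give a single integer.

cl via duality: int({2, 0}) = {2}, so X∖{2} = {3, 1, 0}
Write k for closure, c for complement:
  1. A     = {3, 1}
  2. kA    = {3, 1, 0}
  3. cA    = {2, 0}
  4. ckA   = {2}
applying k or c yields no new set

4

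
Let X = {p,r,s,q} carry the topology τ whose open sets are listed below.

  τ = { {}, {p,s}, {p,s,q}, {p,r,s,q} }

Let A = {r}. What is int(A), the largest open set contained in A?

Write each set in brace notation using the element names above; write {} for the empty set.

{}

interior: largest open inside A is {} (from {})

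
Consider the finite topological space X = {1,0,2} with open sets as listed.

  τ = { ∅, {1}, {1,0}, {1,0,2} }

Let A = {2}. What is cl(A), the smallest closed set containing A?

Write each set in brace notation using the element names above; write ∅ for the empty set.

{2}

complement {1,0}; its interior {1,0}; cl(A) = X∖{1,0} = {2}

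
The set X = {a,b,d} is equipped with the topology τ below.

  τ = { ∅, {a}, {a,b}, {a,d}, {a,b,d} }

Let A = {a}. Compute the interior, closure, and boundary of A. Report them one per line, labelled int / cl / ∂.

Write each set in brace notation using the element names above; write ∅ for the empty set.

int(A) = {a}
cl(A)  = {a,b,d}
∂A     = {b,d}

interior: largest open inside A is {a} (from ∅, {a})
cl via duality: int({b,d}) = ∅, so X∖∅ = {a,b,d}
cl∖int = {b,d}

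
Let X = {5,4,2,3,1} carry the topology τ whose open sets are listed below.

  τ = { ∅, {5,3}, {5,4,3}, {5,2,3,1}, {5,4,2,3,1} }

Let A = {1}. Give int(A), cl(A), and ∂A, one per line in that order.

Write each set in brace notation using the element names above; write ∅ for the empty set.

int(A) = ∅
cl(A)  = {2,1}
∂A     = {2,1}

U open, U⊆A: ∅. int(A) = ⋃ = ∅
X∖A={5,4,2,3}, int(X∖A)={5,4,3}, hence cl(A)={2,1}
∂A: remove int from cl → {2,1}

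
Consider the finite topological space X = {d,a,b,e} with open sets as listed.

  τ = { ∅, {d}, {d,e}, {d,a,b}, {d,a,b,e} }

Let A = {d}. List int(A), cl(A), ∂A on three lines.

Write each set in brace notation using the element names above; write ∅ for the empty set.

int(A) = {d}
cl(A)  = {d,a,b,e}
∂A     = {a,b,e}

U open, U⊆A: ∅, {d}. int(A) = ⋃ = {d}
X∖A={a,b,e}, int(X∖A)=∅, hence cl(A)={d,a,b,e}
∂A: remove int from cl → {a,b,e}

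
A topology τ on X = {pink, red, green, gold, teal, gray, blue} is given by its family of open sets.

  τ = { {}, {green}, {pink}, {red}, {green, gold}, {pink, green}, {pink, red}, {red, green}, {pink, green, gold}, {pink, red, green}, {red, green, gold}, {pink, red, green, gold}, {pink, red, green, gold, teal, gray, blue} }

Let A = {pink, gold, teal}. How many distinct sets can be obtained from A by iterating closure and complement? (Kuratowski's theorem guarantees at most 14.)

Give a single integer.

complement {red, green, gray, blue}; its interior {red, green}; cl(A) = X∖{red, green} = {pink, gold, teal, gray, blue}
With k = closure, c = complement:
  1. A     = {pink, gold, teal}
  2. kA    = {pink, gold, teal, gray, blue}
  3. cA    = {red, green, gray, blue}
  4. ckA   = {red, green}
  5. kcA   = {red, green, gold, teal, gray, blue}
  6. ckcA  = {pink}
  7. kckcA = {pink, teal, gray, blue}
  8. ckckcA = {red, green, gold}
k, c of each give nothing new

8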